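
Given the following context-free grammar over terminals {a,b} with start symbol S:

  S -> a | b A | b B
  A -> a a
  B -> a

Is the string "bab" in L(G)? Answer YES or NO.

CNF form of G:
  S -> T1 A | T1 B | a
  A -> T0 T0
  B -> a
  T0 -> a
  T1 -> b

CYK fill:
  cell(0,0) b: {T1}  orig:{}
  cell(1,1) a: {B,S,T0}  orig:{B,S}
  cell(2,2) b: {T1}  orig:{}
  cell(0,1) ba: {S}
  cell(1,2) ab: ∅
  cell(0,2) bab: ∅

S ∉ T[0,2] ⇒ NO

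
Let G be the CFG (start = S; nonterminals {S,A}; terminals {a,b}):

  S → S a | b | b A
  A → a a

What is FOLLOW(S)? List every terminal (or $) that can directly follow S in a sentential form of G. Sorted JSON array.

FIRST iteration:
[1]
  A via A→a a: +{a}
  S via S→b: +{b}
  S: {b}  A: {a}
[2] done
  S: {b}  A: {a}

FOLLOW iteration:
FOLLOW(S) := {$}
round 1:
  S→S a: FOLLOW(S) ⊇ FIRST(a) = {a}; new: +{a}
  S→b A: FOLLOW(A) ⊇ FOLLOW(S) ⊇ {$,a}; new: +{$,a}
  FOLLOW(S)={$,a}  FOLLOW(A)={$,a}
round 2: (no change)
  FOLLOW(S)={$,a}  FOLLOW(A)={$,a}

FOLLOW(S) = ["$", "a"]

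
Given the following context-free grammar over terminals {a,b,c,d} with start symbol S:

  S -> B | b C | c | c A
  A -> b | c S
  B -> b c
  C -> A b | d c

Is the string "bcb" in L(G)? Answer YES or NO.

Convert to CNF:
  S -> T0 A | T1 C | T1 T0 | c
  A -> T0 S | b
  B -> T1 T0
  C -> A T1 | T2 T0
  T0 -> c
  T1 -> b
  T2 -> d

CYK fill:
  T[0,0] 'b' = {A,T1}  orig:{A}
  T[1,1] 'c' = {S,T0}  orig:{S}
  T[2,2] 'b' = {A,T1}  orig:{A}
  T[0,1] 'bc' = {B,S}
  T[1,2] 'cb' = {S}
  T[0,2] 'bcb' = ∅

S ∉ T[0,2] ⇒ NO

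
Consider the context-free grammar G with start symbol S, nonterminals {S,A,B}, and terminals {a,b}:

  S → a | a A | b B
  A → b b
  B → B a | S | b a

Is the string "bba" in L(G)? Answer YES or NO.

CNF form of G:
  S -> T0 B | T1 A | a
  A -> T0 T0
  B -> B T1 | T0 B | T0 T1 | T1 A | a
  T0 -> b
  T1 -> a

CYK table (by increasing span):
  cell(0,0) b: {T0}  orig:{}
  cell(1,1) b: {T0}  orig:{}
  cell(2,2) a: {B,S,T1}  orig:{B,S}
  cell(0,1) bb: {A}
  cell(1,2) ba: {B,S}
  cell(0,2) bba: {B,S}

S ∈ T[0,2] ⇒ YES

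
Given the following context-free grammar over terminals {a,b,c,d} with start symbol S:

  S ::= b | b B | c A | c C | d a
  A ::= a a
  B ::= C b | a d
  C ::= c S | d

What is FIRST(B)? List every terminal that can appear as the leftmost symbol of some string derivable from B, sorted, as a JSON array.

FIRST sets, iterate to fixpoint:
[1]
  A via A→a a: +{a}
  B via B→a d: +{a}
  C via C→c S: +{c}
  C via C→d: +{d}
  S via S→b: +{b}
  S via S→c A: +{c}
  S via S→d a: +{d}
  S: {b,c,d}  A: {a}  B: {a}  C: {c,d}
[2]
  B via B→C b: +{c,d}
  S: {b,c,d}  A: {a}  B: {a,c,d}  C: {c,d}
[3] done
  S: {b,c,d}  A: {a}  B: {a,c,d}  C: {c,d}

FIRST(B) = ["a", "c", "d"]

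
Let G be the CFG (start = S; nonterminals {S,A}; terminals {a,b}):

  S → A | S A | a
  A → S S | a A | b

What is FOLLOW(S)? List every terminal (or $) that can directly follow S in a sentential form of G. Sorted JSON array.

FIRST iteration:
pass 1:
  A via A→a A: +{a}
  A via A→b: +{b}
  S via S→A: +{a,b}
  S: {a,b}  A: {a,b}
pass 2: (stable)
  S: {a,b}  A: {a,b}

FOLLOW sets:
initialize: $ ∈ FOLLOW(S)
[1]
  A→S S: FOLLOW(S) ⊇ FIRST(S) = {a,b}; new: +{a,b}
  S→A: FOLLOW(A) ⊇ FOLLOW(S) ⊇ {$,a,b}; new: +{$,a,b}
  S: {$,a,b}  A: {$,a,b}
[2] done
  S: {$,a,b}  A: {$,a,b}

FOLLOW(S) = ["$", "a", "b"]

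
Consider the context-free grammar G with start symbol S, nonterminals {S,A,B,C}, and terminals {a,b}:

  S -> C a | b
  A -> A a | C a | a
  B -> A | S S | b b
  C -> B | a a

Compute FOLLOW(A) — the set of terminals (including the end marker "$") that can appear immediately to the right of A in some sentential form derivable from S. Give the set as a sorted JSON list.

FIRST sets, iterate to fixpoint:
round 1:
  A via A→a: +{a}
  B via B→A: +{a}
  B via B→b b: +{b}
  C via C→B: +{a,b}
  S via S→C a: +{a,b}
  FIRST[S]={a,b}  FIRST[A]={a}  FIRST[B]={a,b}  FIRST[C]={a,b}
round 2:
  A via A→C a: +{b}
  FIRST[S]={a,b}  FIRST[A]={a,b}  FIRST[B]={a,b}  FIRST[C]={a,b}
round 3: (stable)
  FIRST[S]={a,b}  FIRST[A]={a,b}  FIRST[B]={a,b}  FIRST[C]={a,b}

FOLLOW sets:
initialize: $ ∈ FOLLOW(S)
[1]
  A→A a: FOLLOW(A) ⊇ FIRST(a) = {a}; new: +{a}
  A→C a: FOLLOW(C) ⊇ FIRST(a) = {a}; new: +{a}
  B→S S: FOLLOW(S) ⊇ FIRST(S) = {a,b}; new: +{a,b}
  C→B: FOLLOW(B) ⊇ FOLLOW(C) ⊇ {a}; new: +{a}
  S: {$,a,b}  A: {a}  B: {a}  C: {a}
[2] done
  S: {$,a,b}  A: {a}  B: {a}  C: {a}

FOLLOW(A) = ["a"]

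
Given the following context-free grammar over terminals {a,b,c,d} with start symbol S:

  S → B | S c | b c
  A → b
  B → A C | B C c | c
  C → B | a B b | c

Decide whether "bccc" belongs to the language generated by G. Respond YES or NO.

Convert to CNF:
  S -> A C | B X6 | S T0 | T2 T0 | c
  A -> b
  B -> A C | B X3 | c
  C -> A C | B X4 | T1 X5 | c
  T0 -> c
  T1 -> a
  T2 -> b
  X3 -> C T0
  X4 -> C T0
  X5 -> B T2
  X6 -> C T0

CYK table (by increasing span):
  [0..0]={A,T2}  "b"  orig:{A}
  [1..1]={B,C,S,T0}  "c"  orig:{B,C,S}
  [2..2]={B,C,S,T0}  "c"  orig:{B,C,S}
  [3..3]={B,C,S,T0}  "c"  orig:{B,C,S}
  [0..1]={B,C,S}  "bc"
  [1..2]={S,X3,X4,X6}  "cc"  orig:{S}
  [2..3]={S,X3,X4,X6}  "cc"  orig:{S}
  [0..2]={S,X3,X4,X6}  "bcc"  orig:{S}
  [1..3]={B,C,S}  "ccc"
  [0..3]={B,C,S}  "bccc"

S ∈ T[0,3] ⇒ YES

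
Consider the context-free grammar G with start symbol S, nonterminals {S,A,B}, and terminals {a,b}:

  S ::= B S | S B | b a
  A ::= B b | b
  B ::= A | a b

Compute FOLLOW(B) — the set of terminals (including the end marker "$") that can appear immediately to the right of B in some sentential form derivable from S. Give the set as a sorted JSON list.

FIRST sets, iterate to fixpoint:
round 1:
  A via A→b: +{b}
  B via B→A: +{b}
  B via B→a b: +{a}
  S via S→B S: +{a,b}
  FIRST(S)={a,b}  FIRST(A)={b}  FIRST(B)={a,b}
round 2:
  A via A→B b: +{a}
  FIRST(S)={a,b}  FIRST(A)={a,b}  FIRST(B)={a,b}
round 3: done
  FIRST(S)={a,b}  FIRST(A)={a,b}  FIRST(B)={a,b}

FOLLOW iteration:
initialize: $ ∈ FOLLOW(S)
iter 1:
  A→B b: FOLLOW(B) ⊇ FIRST(b) = {b}; new: +{b}
  B→A: FOLLOW(A) ⊇ FOLLOW(B) ⊇ {b}; new: +{b}
  S→B S: FOLLOW(B) ⊇ FIRST(S) = {a,b}; new: +{a}
  S→S B: FOLLOW(S) ⊇ FIRST(B) = {a,b}; new: +{a,b}
  S→S B: FOLLOW(B) ⊇ FOLLOW(S) ⊇ {$,a,b}; new: +{$}
  S: {$,a,b}  A: {b}  B: {$,a,b}
iter 2:
  B→A: FOLLOW(A) ⊇ FOLLOW(B) ⊇ {$,a,b}; new: +{$,a}
  S: {$,a,b}  A: {$,a,b}  B: {$,a,b}
iter 3: (no change)
  S: {$,a,b}  A: {$,a,b}  B: {$,a,b}

FOLLOW(B) = ["$", "a", "b"]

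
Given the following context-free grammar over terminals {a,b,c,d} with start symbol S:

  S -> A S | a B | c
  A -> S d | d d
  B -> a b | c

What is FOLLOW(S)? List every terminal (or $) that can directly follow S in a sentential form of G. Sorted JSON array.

Compute FIRST by fixpoint:
iter 1:
  A via A→d d: +{d}
  B via B→a b: +{a}
  B via B→c: +{c}
  S via S→A S: +{d}
  S via S→a B: +{a}
  S via S→c: +{c}
  FIRST(S)={a,c,d}  FIRST(A)={d}  FIRST(B)={a,c}
iter 2:
  A via A→S d: +{a,c}
  FIRST(S)={a,c,d}  FIRST(A)={a,c,d}  FIRST(B)={a,c}
iter 3: — fixpoint
  FIRST(S)={a,c,d}  FIRST(A)={a,c,d}  FIRST(B)={a,c}

FOLLOW sets:
FOLLOW(S) := {$}
iter 1:
  A→S d: FOLLOW(S) ⊇ FIRST(d) = {d}; new: +{d}
  S→A S: FOLLOW(A) ⊇ FIRST(S) = {a,c,d}; new: +{a,c,d}
  S→a B: FOLLOW(B) ⊇ FOLLOW(S) ⊇ {$,d}; new: +{$,d}
  FOLLOW(S)={$,d}  FOLLOW(A)={a,c,d}  FOLLOW(B)={$,d}
iter 2: (no change)
  FOLLOW(S)={$,d}  FOLLOW(A)={a,c,d}  FOLLOW(B)={$,d}

FOLLOW(S) = ["$", "d"]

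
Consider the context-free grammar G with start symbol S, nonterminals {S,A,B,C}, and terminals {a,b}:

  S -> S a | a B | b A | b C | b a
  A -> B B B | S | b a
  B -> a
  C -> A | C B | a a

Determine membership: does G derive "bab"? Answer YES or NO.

CNF form of G:
  S -> S T0 | T0 B | T1 A | T1 C | T1 T0
  A -> B X2 | S T0 | T0 B | T1 A | T1 C | T1 T0
  B -> a
  C -> B X3 | C B | S T0 | T0 B | T0 T0 | T1 A | T1 C | T1 T0
  T0 -> a
  T1 -> b
  X2 -> B B
  X3 -> B B

CYK fill:
  T[0,0] 'b' = {T1}  orig:{}
  T[1,1] 'a' = {B,T0}  orig:{B}
  T[2,2] 'b' = {T1}  orig:{}
  T[0,1] 'ba' = {A,C,S}
  T[1,2] 'ab' = ∅
  T[0,2] 'bab' = ∅

S ∉ T[0,2] ⇒ NO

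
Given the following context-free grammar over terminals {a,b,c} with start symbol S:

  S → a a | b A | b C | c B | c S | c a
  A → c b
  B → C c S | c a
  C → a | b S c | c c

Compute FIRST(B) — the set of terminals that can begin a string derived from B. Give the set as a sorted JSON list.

FIRST iteration:
[1]
  A via A→c b: +{c}
  B via B→c a: +{c}
  C via C→a: +{a}
  C via C→b S c: +{b}
  C via C→c c: +{c}
  S via S→a a: +{a}
  S via S→b A: +{b}
  S via S→c B: +{c}
  FIRST[S]={a,b,c}  FIRST[A]={c}  FIRST[B]={c}  FIRST[C]={a,b,c}
[2]
  B via B→C c S: +{a,b}
  FIRST[S]={a,b,c}  FIRST[A]={c}  FIRST[B]={a,b,c}  FIRST[C]={a,b,c}
[3] — fixpoint
  FIRST[S]={a,b,c}  FIRST[A]={c}  FIRST[B]={a,b,c}  FIRST[C]={a,b,c}

FIRST(B) = ["a", "b", "c"]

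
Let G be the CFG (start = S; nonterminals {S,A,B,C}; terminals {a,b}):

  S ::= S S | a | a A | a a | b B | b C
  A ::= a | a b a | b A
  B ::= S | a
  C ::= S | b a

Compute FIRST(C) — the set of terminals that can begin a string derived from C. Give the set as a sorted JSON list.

Compute FIRST by fixpoint:
pass 1:
  A via A→a: +{a}
  A via A→b A: +{b}
  B via B→a: +{a}
  C via C→b a: +{b}
  S via S→a: +{a}
  S via S→b B: +{b}
  FIRST[S]={a,b}  FIRST[A]={a,b}  FIRST[B]={a}  FIRST[C]={b}
pass 2:
  B via B→S: +{b}
  C via C→S: +{a}
  FIRST[S]={a,b}  FIRST[A]={a,b}  FIRST[B]={a,b}  FIRST[C]={a,b}
pass 3: (stable)
  FIRST[S]={a,b}  FIRST[A]={a,b}  FIRST[B]={a,b}  FIRST[C]={a,b}

FIRST(C) = ["a", "b"]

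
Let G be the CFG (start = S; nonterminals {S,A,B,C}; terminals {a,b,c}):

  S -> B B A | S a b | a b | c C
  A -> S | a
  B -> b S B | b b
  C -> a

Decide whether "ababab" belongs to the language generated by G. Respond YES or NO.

CNF form of G:
  S -> B X6 | S X7 | T0 T1 | T2 C
  A -> B X3 | S X4 | T0 T1 | T2 C | a
  B -> T1 T1 | T1 X5
  C -> a
  T0 -> a
  T1 -> b
  T2 -> c
  X3 -> B A
  X4 -> T0 T1
  X5 -> S B
  X6 -> B A
  X7 -> T0 T1

CYK fill:
  [0..0]={A,C,T0}  "a"  orig:{A,C}
  [1..1]={T1}  "b"  orig:{}
  [2..2]={A,C,T0}  "a"  orig:{A,C}
  [3..3]={T1}  "b"  orig:{}
  [4..4]={A,C,T0}  "a"  orig:{A,C}
  [5..5]={T1}  "b"  orig:{}
  [0..1]={A,S,X4,X7}  "ab"  orig:{A,S}
  [1..2]=∅  "ba"
  [2..3]={A,S,X4,X7}  "ab"  orig:{A,S}
  [3..4]=∅  "ba"
  [4..5]={A,S,X4,X7}  "ab"  orig:{A,S}
  [0..2]=∅  "aba"
  [1..3]=∅  "bab"
  [2..4]=∅  "aba"
  [3..5]=∅  "bab"
  [0..3]={A,S}  "abab"
  [1..4]=∅  "baba"
  [2..5]={A,S}  "abab"
  [0..4]=∅  "ababa"
  [1..5]=∅  "babab"
  [0..5]={A,S}  "ababab"

S ∈ T[0,5] ⇒ YES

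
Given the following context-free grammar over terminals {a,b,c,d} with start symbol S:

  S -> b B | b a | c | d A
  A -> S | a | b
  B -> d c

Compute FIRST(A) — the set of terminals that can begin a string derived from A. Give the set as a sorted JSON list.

FIRST iteration:
round 1:
  A via A→a: +{a}
  A via A→b: +{b}
  B via B→d c: +{d}
  S via S→b B: +{b}
  S via S→c: +{c}
  S via S→d A: +{d}
  FIRST[S]={b,c,d}  FIRST[A]={a,b}  FIRST[B]={d}
round 2:
  A via A→S: +{c,d}
  FIRST[S]={b,c,d}  FIRST[A]={a,b,c,d}  FIRST[B]={d}
round 3: (no change)
  FIRST[S]={b,c,d}  FIRST[A]={a,b,c,d}  FIRST[B]={d}

FIRST(A) = ["a", "b", "c", "d"]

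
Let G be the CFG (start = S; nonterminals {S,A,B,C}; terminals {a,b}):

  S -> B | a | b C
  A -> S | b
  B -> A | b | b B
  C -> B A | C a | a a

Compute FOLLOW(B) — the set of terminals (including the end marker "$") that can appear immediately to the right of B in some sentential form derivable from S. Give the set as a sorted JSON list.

Compute FIRST by fixpoint:
pass 1:
  A via A→b: +{b}
  B via B→A: +{b}
  C via C→B A: +{b}
  C via C→a a: +{a}
  S via S→B: +{b}
  S via S→a: +{a}
  S: {a,b}  A: {b}  B: {b}  C: {a,b}
pass 2:
  A via A→S: +{a}
  B via B→A: +{a}
  S: {a,b}  A: {a,b}  B: {a,b}  C: {a,b}
pass 3: done
  S: {a,b}  A: {a,b}  B: {a,b}  C: {a,b}

FOLLOW iteration:
FOLLOW(S) := {$}
round 1:
  C→B A: FOLLOW(B) ⊇ FIRST(A) = {a,b}; new: +{a,b}
  C→C a: FOLLOW(C) ⊇ FIRST(a) = {a}; new: +{a}
  S→B: FOLLOW(B) ⊇ FOLLOW(S) ⊇ {$}; new: +{$}
  S→b C: FOLLOW(C) ⊇ FOLLOW(S) ⊇ {$}; new: +{$}
  S: {$}  A: {}  B: {$,a,b}  C: {$,a}
round 2:
  B→A: FOLLOW(A) ⊇ FOLLOW(B) ⊇ {$,a,b}; new: +{$,a,b}
  S: {$}  A: {$,a,b}  B: {$,a,b}  C: {$,a}
round 3:
  A→S: FOLLOW(S) ⊇ FOLLOW(A) ⊇ {$,a,b}; new: +{a,b}
  S→b C: FOLLOW(C) ⊇ FOLLOW(S) ⊇ {$,a,b}; new: +{b}
  S: {$,a,b}  A: {$,a,b}  B: {$,a,b}  C: {$,a,b}
round 4: (no change)
  S: {$,a,b}  A: {$,a,b}  B: {$,a,b}  C: {$,a,b}

FOLLOW(B) = ["$", "a", "b"]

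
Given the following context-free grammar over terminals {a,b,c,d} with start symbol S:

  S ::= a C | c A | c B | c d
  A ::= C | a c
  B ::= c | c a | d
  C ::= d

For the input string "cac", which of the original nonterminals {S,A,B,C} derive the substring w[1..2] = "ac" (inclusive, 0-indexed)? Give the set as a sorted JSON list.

CNF form of G:
  S -> T0 C | T1 A | T1 B | T1 T2
  A -> T0 T1 | d
  B -> T1 T0 | c | d
  C -> d
  T0 -> a
  T1 -> c
  T2 -> d

CYK fill (cells [i..j] with 1 ≤ i ≤ j ≤ 2 only):
  [1..1]={T0}  "a"  orig:{}
  [2..2]={B,T1}  "c"  orig:{B}
  [1..2]={A}  "ac"

Original NTs in T[1,2] deriving "ac": ["A"]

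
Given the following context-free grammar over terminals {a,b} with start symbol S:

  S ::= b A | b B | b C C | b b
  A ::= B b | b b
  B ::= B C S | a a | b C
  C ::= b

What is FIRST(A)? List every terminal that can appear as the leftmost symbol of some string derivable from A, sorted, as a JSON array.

FIRST sets, iterate to fixpoint:
[1]
  A via A→b b: +{b}
  B via B→a a: +{a}
  B via B→b C: +{b}
  C via C→b: +{b}
  S via S→b A: +{b}
  FIRST[S]={b}  FIRST[A]={b}  FIRST[B]={a,b}  FIRST[C]={b}
[2]
  A via A→B b: +{a}
  FIRST[S]={b}  FIRST[A]={a,b}  FIRST[B]={a,b}  FIRST[C]={b}
[3] (stable)
  FIRST[S]={b}  FIRST[A]={a,b}  FIRST[B]={a,b}  FIRST[C]={b}

FIRST(A) = ["a", "b"]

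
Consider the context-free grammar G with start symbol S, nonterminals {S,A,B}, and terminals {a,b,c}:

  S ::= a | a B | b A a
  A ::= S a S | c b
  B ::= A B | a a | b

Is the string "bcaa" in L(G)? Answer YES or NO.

Convert to CNF:
  S -> T0 B | T2 X4 | a
  A -> S X3 | T1 T2
  B -> A B | T0 T0 | b
  T0 -> a
  T1 -> c
  T2 -> b
  X3 -> T0 S
  X4 -> A T0

Fill CYK table bottom-up:
  cell(0,0) b: {B,T2}  orig:{B}
  cell(1,1) c: {T1}  orig:{}
  cell(2,2) a: {S,T0}  orig:{S}
  cell(3,3) a: {S,T0}  orig:{S}
  cell(0,1) bc: ∅
  cell(1,2) ca: ∅
  cell(2,3) aa: {B,X3}  orig:{B}
  cell(0,2) bca: ∅
  cell(1,3) caa: ∅
  cell(0,3) bcaa: ∅

S ∉ T[0,3] ⇒ NO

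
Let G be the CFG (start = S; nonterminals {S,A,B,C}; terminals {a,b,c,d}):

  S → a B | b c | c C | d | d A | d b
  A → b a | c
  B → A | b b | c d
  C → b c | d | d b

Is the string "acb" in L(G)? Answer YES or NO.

CNF form of G:
  S -> T0 T2 | T1 B | T2 C | T3 A | T3 T0 | d
  A -> T0 T1 | c
  B -> T0 T0 | T0 T1 | T2 T3 | c
  C -> T0 T2 | T3 T0 | d
  T0 -> b
  T1 -> a
  T2 -> c
  T3 -> d

Fill CYK table bottom-up:
  [0..0]={T1}  "a"  orig:{}
  [1..1]={A,B,T2}  "c"  orig:{A,B}
  [2..2]={T0}  "b"  orig:{}
  [0..1]={S}  "ac"
  [1..2]=∅  "cb"
  [0..2]=∅  "acb"

S ∉ T[0,2] ⇒ NO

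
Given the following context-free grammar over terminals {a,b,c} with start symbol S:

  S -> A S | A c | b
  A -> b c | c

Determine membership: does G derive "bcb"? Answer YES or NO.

CNF form of G:
  S -> A S | A T1 | b
  A -> T0 T1 | c
  T0 -> b
  T1 -> c

CYK table (by increasing span):
  cell(0,0) b: {S,T0}  orig:{S}
  cell(1,1) c: {A,T1}  orig:{A}
  cell(2,2) b: {S,T0}  orig:{S}
  cell(0,1) bc: {A}
  cell(1,2) cb: {S}
  cell(0,2) bcb: {S}

S ∈ T[0,2] ⇒ YES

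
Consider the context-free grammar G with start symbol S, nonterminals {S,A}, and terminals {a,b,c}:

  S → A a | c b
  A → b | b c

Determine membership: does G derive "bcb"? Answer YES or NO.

CNF form of G:
  S -> A T2 | T1 T0
  A -> T0 T1 | b
  T0 -> b
  T1 -> c
  T2 -> a

CYK table (by increasing span):
  [0..0]={A,T0}  "b"  orig:{A}
  [1..1]={T1}  "c"  orig:{}
  [2..2]={A,T0}  "b"  orig:{A}
  [0..1]={A}  "bc"
  [1..2]={S}  "cb"
  [0..2]=∅  "bcb"

S ∉ T[0,2] ⇒ NO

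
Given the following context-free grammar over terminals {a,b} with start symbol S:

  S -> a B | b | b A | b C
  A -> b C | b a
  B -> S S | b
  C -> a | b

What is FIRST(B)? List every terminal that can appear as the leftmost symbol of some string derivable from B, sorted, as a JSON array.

FIRST sets, iterate to fixpoint:
round 1:
  A via A→b C: +{b}
  B via B→b: +{b}
  C via C→a: +{a}
  C via C→b: +{b}
  S via S→a B: +{a}
  S via S→b: +{b}
  S: {a,b}  A: {b}  B: {b}  C: {a,b}
round 2:
  B via B→S S: +{a}
  S: {a,b}  A: {b}  B: {a,b}  C: {a,b}
round 3: done
  S: {a,b}  A: {b}  B: {a,b}  C: {a,b}

FIRST(B) = ["a", "b"]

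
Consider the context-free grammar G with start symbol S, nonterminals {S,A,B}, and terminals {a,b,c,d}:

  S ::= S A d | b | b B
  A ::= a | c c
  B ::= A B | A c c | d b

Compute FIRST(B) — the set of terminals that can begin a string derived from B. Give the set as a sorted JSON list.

Compute FIRST by fixpoint:
iter 1:
  A via A→a: +{a}
  A via A→c c: +{c}
  B via B→A B: +{a,c}
  B via B→d b: +{d}
  S via S→b: +{b}
  FIRST(S)={b}  FIRST(A)={a,c}  FIRST(B)={a,c,d}
iter 2: done
  FIRST(S)={b}  FIRST(A)={a,c}  FIRST(B)={a,c,d}

FIRST(B) = ["a", "c", "d"]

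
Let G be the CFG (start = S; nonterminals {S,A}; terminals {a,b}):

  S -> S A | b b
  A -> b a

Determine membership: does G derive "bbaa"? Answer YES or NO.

Convert to CNF:
  S -> S A | T0 T0
  A -> T0 T1
  T0 -> b
  T1 -> a

Fill CYK table bottom-up:
  [0..0]={T0}  "b"  orig:{}
  [1..1]={T0}  "b"  orig:{}
  [2..2]={T1}  "a"  orig:{}
  [3..3]={T1}  "a"  orig:{}
  [0..1]={S}  "bb"
  [1..2]={A}  "ba"
  [2..3]=∅  "aa"
  [0..2]=∅  "bba"
  [1..3]=∅  "baa"
  [0..3]=∅  "bbaa"

S ∉ T[0,3] ⇒ NO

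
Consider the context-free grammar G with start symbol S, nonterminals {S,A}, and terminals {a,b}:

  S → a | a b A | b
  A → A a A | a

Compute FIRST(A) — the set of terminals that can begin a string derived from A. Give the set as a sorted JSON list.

FIRST iteration:
iter 1:
  A via A→a: +{a}
  S via S→a: +{a}
  S via S→b: +{b}
  S: {a,b}  A: {a}
iter 2: — fixpoint
  S: {a,b}  A: {a}

FIRST(A) = ["a"]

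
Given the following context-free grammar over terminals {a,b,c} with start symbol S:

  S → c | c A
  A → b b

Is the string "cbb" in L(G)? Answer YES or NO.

CNF form of G:
  S -> T1 A | c
  A -> T0 T0
  T0 -> b
  T1 -> c

CYK table (by increasing span):
  cell(0,0) c: {S,T1}  orig:{S}
  cell(1,1) b: {T0}  orig:{}
  cell(2,2) b: {T0}  orig:{}
  cell(0,1) cb: ∅
  cell(1,2) bb: {A}
  cell(0,2) cbb: {S}

S ∈ T[0,2] ⇒ YES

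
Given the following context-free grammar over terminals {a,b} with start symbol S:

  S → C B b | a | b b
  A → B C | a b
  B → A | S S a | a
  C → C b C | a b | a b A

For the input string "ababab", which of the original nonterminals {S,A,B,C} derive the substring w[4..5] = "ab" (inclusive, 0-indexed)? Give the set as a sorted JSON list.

Convert to CNF:
  S -> C X5 | T1 T1 | a
  A -> B C | T0 T1
  B -> B C | S X2 | T0 T1 | a
  C -> C X3 | T0 T1 | T0 X4
  T0 -> a
  T1 -> b
  X2 -> S T0
  X3 -> T1 C
  X4 -> T1 A
  X5 -> B T1

CYK table (by increasing span) — only the sub-triangle for w[4..5]:
  T[4,4] 'a' = {B,S,T0}  orig:{B,S}
  T[5,5] 'b' = {T1}  orig:{}
  T[4,5] 'ab' = {A,B,C,X5}  orig:{A,B,C}

Original NTs in T[4,5] deriving "ab": ["A", "B", "C"]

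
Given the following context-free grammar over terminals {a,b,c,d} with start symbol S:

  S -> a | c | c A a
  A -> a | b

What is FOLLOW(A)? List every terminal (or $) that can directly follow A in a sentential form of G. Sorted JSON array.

FIRST iteration:
pass 1:
  A via A→a: +{a}
  A via A→b: +{b}
  S via S→a: +{a}
  S via S→c: +{c}
  FIRST[S]={a,c}  FIRST[A]={a,b}
pass 2: done
  FIRST[S]={a,c}  FIRST[A]={a,b}

FOLLOW sets:
seed FOLLOW(S) with $
iter 1:
  S→c A a: FOLLOW(A) ⊇ FIRST(a) = {a}; new: +{a}
  S: {$}  A: {a}
iter 2: done
  S: {$}  A: {a}

FOLLOW(A) = ["a"]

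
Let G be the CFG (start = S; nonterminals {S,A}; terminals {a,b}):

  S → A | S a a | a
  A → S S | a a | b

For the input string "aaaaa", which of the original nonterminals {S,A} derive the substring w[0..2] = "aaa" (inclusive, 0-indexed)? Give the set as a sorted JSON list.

Convert to CNF:
  S -> S S | S X1 | T0 T0 | a | b
  A -> S S | T0 T0 | b
  T0 -> a
  X1 -> T0 T0

CYK fill (cells [i..j] with 0 ≤ i ≤ j ≤ 2 only):
  cell(0,0) a: {S,T0}  orig:{S}
  cell(1,1) a: {S,T0}  orig:{S}
  cell(2,2) a: {S,T0}  orig:{S}
  cell(0,1) aa: {A,S,X1}  orig:{A,S}
  cell(1,2) aa: {A,S,X1}  orig:{A,S}
  cell(0,2) aaa: {A,S}

Original NTs in T[0,2] deriving "aaa": ["A", "S"]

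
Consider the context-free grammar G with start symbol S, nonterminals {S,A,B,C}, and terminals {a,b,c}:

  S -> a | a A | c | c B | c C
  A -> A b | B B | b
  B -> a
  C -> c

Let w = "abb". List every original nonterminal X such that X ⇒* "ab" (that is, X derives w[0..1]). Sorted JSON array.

CNF form of G:
  S -> T1 A | T2 B | T2 C | a | c
  A -> A T0 | B B | b
  B -> a
  C -> c
  T0 -> b
  T1 -> a
  T2 -> c

CYK table (by increasing span), restricted to cells inside w[0..1]:
  [0..0]={B,S,T1}  "a"  orig:{B,S}
  [1..1]={A,T0}  "b"  orig:{A}
  [0..1]={S}  "ab"

Original NTs in T[0,1] deriving "ab": ["S"]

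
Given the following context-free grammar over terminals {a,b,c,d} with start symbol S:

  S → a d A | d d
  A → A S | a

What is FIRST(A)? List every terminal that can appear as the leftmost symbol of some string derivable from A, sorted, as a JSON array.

FIRST sets, iterate to fixpoint:
round 1:
  A via A→a: +{a}
  S via S→a d A: +{a}
  S via S→d d: +{d}
  S: {a,d}  A: {a}
round 2: (stable)
  S: {a,d}  A: {a}

FIRST(A) = ["a"]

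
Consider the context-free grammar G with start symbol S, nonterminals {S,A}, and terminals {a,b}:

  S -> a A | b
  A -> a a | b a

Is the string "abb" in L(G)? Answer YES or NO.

CNF form of G:
  S -> T0 A | b
  A -> T0 T0 | T1 T0
  T0 -> a
  T1 -> b

CYK fill:
  [0..0]={T0}  "a"  orig:{}
  [1..1]={S,T1}  "b"  orig:{S}
  [2..2]={S,T1}  "b"  orig:{S}
  [0..1]=∅  "ab"
  [1..2]=∅  "bb"
  [0..2]=∅  "abb"

S ∉ T[0,2] ⇒ NO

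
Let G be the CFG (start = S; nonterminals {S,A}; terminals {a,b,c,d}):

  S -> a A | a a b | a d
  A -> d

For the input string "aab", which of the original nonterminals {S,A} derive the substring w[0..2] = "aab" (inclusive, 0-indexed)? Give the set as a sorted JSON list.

Convert to CNF:
  S -> T0 A | T0 T2 | T0 X3
  A -> d
  T0 -> a
  T1 -> b
  T2 -> d
  X3 -> T0 T1

Fill CYK table bottom-up (cells [i..j] with 0 ≤ i ≤ j ≤ 2 only):
  [0..0]={T0}  "a"  orig:{}
  [1..1]={T0}  "a"  orig:{}
  [2..2]={T1}  "b"  orig:{}
  [0..1]=∅  "aa"
  [1..2]={X3}  "ab"  orig:{}
  [0..2]={S}  "aab"

Original NTs in T[0,2] deriving "aab": ["S"]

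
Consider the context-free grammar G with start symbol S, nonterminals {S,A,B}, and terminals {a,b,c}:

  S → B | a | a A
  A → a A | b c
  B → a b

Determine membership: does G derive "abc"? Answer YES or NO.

CNF form of G:
  S -> T0 A | T0 T1 | a
  A -> T0 A | T1 T2
  B -> T0 T1
  T0 -> a
  T1 -> b
  T2 -> c

CYK fill:
  [0..0]={S,T0}  "a"  orig:{S}
  [1..1]={T1}  "b"  orig:{}
  [2..2]={T2}  "c"  orig:{}
  [0..1]={B,S}  "ab"
  [1..2]={A}  "bc"
  [0..2]={A,S}  "abc"

S ∈ T[0,2] ⇒ YES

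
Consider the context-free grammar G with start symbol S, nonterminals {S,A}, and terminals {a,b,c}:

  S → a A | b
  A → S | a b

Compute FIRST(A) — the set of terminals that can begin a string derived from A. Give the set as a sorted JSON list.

Compute FIRST by fixpoint:
[1]
  A via A→a b: +{a}
  S via S→a A: +{a}
  S via S→b: +{b}
  FIRST[S]={a,b}  FIRST[A]={a}
[2]
  A via A→S: +{b}
  FIRST[S]={a,b}  FIRST[A]={a,b}
[3] — fixpoint
  FIRST[S]={a,b}  FIRST[A]={a,b}

FIRST(A) = ["a", "b"]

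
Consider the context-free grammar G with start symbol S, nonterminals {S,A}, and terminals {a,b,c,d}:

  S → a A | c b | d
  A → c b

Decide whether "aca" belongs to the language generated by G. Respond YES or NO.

Convert to CNF:
  S -> T0 T1 | T2 A | d
  A -> T0 T1
  T0 -> c
  T1 -> b
  T2 -> a

CYK fill:
  cell(0,0) a: {T2}  orig:{}
  cell(1,1) c: {T0}  orig:{}
  cell(2,2) a: {T2}  orig:{}
  cell(0,1) ac: ∅
  cell(1,2) ca: ∅
  cell(0,2) aca: ∅

S ∉ T[0,2] ⇒ NO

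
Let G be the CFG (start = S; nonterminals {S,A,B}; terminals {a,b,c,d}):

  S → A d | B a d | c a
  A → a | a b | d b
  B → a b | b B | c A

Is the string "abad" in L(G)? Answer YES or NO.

CNF form of G:
  S -> A T2 | B X4 | T3 T0
  A -> T0 T1 | T2 T1 | a
  B -> T0 T1 | T1 B | T3 A
  T0 -> a
  T1 -> b
  T2 -> d
  T3 -> c
  X4 -> T0 T2

CYK table (by increasing span):
  [0..0]={A,T0}  "a"  orig:{A}
  [1..1]={T1}  "b"  orig:{}
  [2..2]={A,T0}  "a"  orig:{A}
  [3..3]={T2}  "d"  orig:{}
  [0..1]={A,B}  "ab"
  [1..2]=∅  "ba"
  [2..3]={S,X4}  "ad"  orig:{S}
  [0..2]=∅  "aba"
  [1..3]=∅  "bad"
  [0..3]={S}  "abad"

S ∈ T[0,3] ⇒ YES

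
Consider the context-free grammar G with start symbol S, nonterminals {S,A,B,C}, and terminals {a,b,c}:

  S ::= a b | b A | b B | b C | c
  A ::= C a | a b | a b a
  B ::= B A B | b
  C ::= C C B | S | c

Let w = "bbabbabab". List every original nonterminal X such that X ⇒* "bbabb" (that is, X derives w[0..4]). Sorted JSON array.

CNF form of G:
  S -> T0 T1 | T1 A | T1 B | T1 C | c
  A -> C T0 | T0 T1 | T0 X2
  B -> B X3 | b
  C -> C X4 | T0 T1 | T1 A | T1 B | T1 C | c
  T0 -> a
  T1 -> b
  X2 -> T1 T0
  X3 -> A B
  X4 -> C B

Fill CYK table bottom-up (cells [i..j] with 0 ≤ i ≤ j ≤ 4 only):
  T[0,0] 'b' = {B,T1}  orig:{B}
  T[1,1] 'b' = {B,T1}  orig:{B}
  T[2,2] 'a' = {T0}  orig:{}
  T[3,3] 'b' = {B,T1}  orig:{B}
  T[4,4] 'b' = {B,T1}  orig:{B}
  T[0,1] 'bb' = {C,S}
  T[1,2] 'ba' = {X2}  orig:{}
  T[2,3] 'ab' = {A,C,S}
  T[3,4] 'bb' = {C,S}
  T[0,2] 'bba' = {A}
  T[1,3] 'bab' = {C,S}
  T[2,4] 'abb' = {X3,X4}  orig:{}
  T[0,3] 'bbab' = {C,S,X3}  orig:{C,S}
  T[1,4] 'babb' = {B,X4}  orig:{B}
  T[0,4] 'bbabb' = {C,S,X4}  orig:{C,S}

Original NTs in T[0,4] deriving "bbabb": ["C", "S"]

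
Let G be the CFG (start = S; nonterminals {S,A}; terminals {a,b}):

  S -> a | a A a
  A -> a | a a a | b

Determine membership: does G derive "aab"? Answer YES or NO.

Convert to CNF:
  S -> T0 X2 | a
  A -> T0 X1 | a | b
  T0 -> a
  X1 -> T0 T0
  X2 -> A T0

CYK table (by increasing span):
  cell(0,0) a: {A,S,T0}  orig:{A,S}
  cell(1,1) a: {A,S,T0}  orig:{A,S}
  cell(2,2) b: {A}
  cell(0,1) aa: {X1,X2}  orig:{}
  cell(1,2) ab: ∅
  cell(0,2) aab: ∅

S ∉ T[0,2] ⇒ NO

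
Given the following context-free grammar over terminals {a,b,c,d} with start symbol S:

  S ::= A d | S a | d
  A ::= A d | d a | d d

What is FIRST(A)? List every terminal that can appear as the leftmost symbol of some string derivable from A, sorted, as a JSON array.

FIRST iteration:
[1]
  A via A→d a: +{d}
  S via S→A d: +{d}
  S: {d}  A: {d}
[2] done
  S: {d}  A: {d}

FIRST(A) = ["d"]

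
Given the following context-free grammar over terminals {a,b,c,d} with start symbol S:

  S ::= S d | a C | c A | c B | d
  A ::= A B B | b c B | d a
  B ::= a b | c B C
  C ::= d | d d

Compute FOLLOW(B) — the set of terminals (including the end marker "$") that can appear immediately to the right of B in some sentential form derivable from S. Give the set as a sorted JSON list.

FIRST iteration:
iter 1:
  A via A→b c B: +{b}
  A via A→d a: +{d}
  B via B→a b: +{a}
  B via B→c B C: +{c}
  C via C→d: +{d}
  S via S→a C: +{a}
  S via S→c A: +{c}
  S via S→d: +{d}
  FIRST(S)={a,c,d}  FIRST(A)={b,d}  FIRST(B)={a,c}  FIRST(C)={d}
iter 2: — fixpoint
  FIRST(S)={a,c,d}  FIRST(A)={b,d}  FIRST(B)={a,c}  FIRST(C)={d}

FOLLOW iteration:
initialize: $ ∈ FOLLOW(S)
pass 1:
  A→A B B: FOLLOW(A) ⊇ FIRST(B) = {a,c}; new: +{a,c}
  A→A B B: FOLLOW(B) ⊇ FIRST(B) = {a,c}; new: +{a,c}
  B→c B C: FOLLOW(B) ⊇ FIRST(C) = {d}; new: +{d}
  B→c B C: FOLLOW(C) ⊇ FOLLOW(B) ⊇ {a,c,d}; new: +{a,c,d}
  S→S d: FOLLOW(S) ⊇ FIRST(d) = {d}; new: +{d}
  S→a C: FOLLOW(C) ⊇ FOLLOW(S) ⊇ {$,d}; new: +{$}
  S→c A: FOLLOW(A) ⊇ FOLLOW(S) ⊇ {$,d}; new: +{$,d}
  S→c B: FOLLOW(B) ⊇ FOLLOW(S) ⊇ {$,d}; new: +{$}
  FOLLOW(S)={$,d}  FOLLOW(A)={$,a,c,d}  FOLLOW(B)={$,a,c,d}  FOLLOW(C)={$,a,c,d}
pass 2: — fixpoint
  FOLLOW(S)={$,d}  FOLLOW(A)={$,a,c,d}  FOLLOW(B)={$,a,c,d}  FOLLOW(C)={$,a,c,d}

FOLLOW(B) = ["$", "a", "c", "d"]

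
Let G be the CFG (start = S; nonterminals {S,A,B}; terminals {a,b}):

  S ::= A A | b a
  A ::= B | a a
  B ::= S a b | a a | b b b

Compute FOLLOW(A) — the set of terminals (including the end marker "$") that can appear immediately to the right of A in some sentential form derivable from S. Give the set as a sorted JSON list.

Compute FIRST by fixpoint:
pass 1:
  A via A→a a: +{a}
  B via B→a a: +{a}
  B via B→b b b: +{b}
  S via S→A A: +{a}
  S via S→b a: +{b}
  FIRST[S]={a,b}  FIRST[A]={a}  FIRST[B]={a,b}
pass 2:
  A via A→B: +{b}
  FIRST[S]={a,b}  FIRST[A]={a,b}  FIRST[B]={a,b}
pass 3: (no change)
  FIRST[S]={a,b}  FIRST[A]={a,b}  FIRST[B]={a,b}

FOLLOW sets:
seed FOLLOW(S) with $
pass 1:
  B→S a b: FOLLOW(S) ⊇ FIRST(a) = {a}; new: +{a}
  S→A A: FOLLOW(A) ⊇ FIRST(A) = {a,b}; new: +{a,b}
  S→A A: FOLLOW(A) ⊇ FOLLOW(S) ⊇ {$,a}; new: +{$}
  FOLLOW[S]={$,a}  FOLLOW[A]={$,a,b}  FOLLOW[B]={}
pass 2:
  A→B: FOLLOW(B) ⊇ FOLLOW(A) ⊇ {$,a,b}; new: +{$,a,b}
  FOLLOW[S]={$,a}  FOLLOW[A]={$,a,b}  FOLLOW[B]={$,a,b}
pass 3: done
  FOLLOW[S]={$,a}  FOLLOW[A]={$,a,b}  FOLLOW[B]={$,a,b}

FOLLOW(A) = ["$", "a", "b"]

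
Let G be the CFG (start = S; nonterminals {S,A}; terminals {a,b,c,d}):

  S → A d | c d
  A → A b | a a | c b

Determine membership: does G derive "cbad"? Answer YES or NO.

CNF form of G:
  S -> A T3 | T2 T3
  A -> A T0 | T1 T1 | T2 T0
  T0 -> b
  T1 -> a
  T2 -> c
  T3 -> d

CYK fill:
  [0..0]={T2}  "c"  orig:{}
  [1..1]={T0}  "b"  orig:{}
  [2..2]={T1}  "a"  orig:{}
  [3..3]={T3}  "d"  orig:{}
  [0..1]={A}  "cb"
  [1..2]=∅  "ba"
  [2..3]=∅  "ad"
  [0..2]=∅  "cba"
  [1..3]=∅  "bad"
  [0..3]=∅  "cbad"

S ∉ T[0,3] ⇒ NO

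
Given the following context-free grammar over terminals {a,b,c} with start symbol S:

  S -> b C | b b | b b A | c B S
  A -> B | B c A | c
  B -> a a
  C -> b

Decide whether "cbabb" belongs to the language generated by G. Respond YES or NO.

Convert to CNF:
  S -> T0 X5 | T2 C | T2 T2 | T2 X4
  A -> B X3 | T1 T1 | c
  B -> T1 T1
  C -> b
  T0 -> c
  T1 -> a
  T2 -> b
  X3 -> T0 A
  X4 -> T2 A
  X5 -> B S

CYK fill:
  cell(0,0) c: {A,T0}  orig:{A}
  cell(1,1) b: {C,T2}  orig:{C}
  cell(2,2) a: {T1}  orig:{}
  cell(3,3) b: {C,T2}  orig:{C}
  cell(4,4) b: {C,T2}  orig:{C}
  cell(0,1) cb: ∅
  cell(1,2) ba: ∅
  cell(2,3) ab: ∅
  cell(3,4) bb: {S}
  cell(0,2) cba: ∅
  cell(1,3) bab: ∅
  cell(2,4) abb: ∅
  cell(0,3) cbab: ∅
  cell(1,4) babb: ∅
  cell(0,4) cbabb: ∅

S ∉ T[0,4] ⇒ NO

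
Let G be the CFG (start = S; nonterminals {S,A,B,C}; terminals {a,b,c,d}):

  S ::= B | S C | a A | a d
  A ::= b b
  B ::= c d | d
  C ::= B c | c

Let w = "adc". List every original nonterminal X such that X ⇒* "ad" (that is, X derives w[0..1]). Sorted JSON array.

Convert to CNF:
  S -> S C | T1 T2 | T3 A | T3 T2 | d
  A -> T0 T0
  B -> T1 T2 | d
  C -> B T1 | c
  T0 -> b
  T1 -> c
  T2 -> d
  T3 -> a

CYK table (by increasing span), restricted to cells inside w[0..1]:
  [0..0]={T3}  "a"  orig:{}
  [1..1]={B,S,T2}  "d"  orig:{B,S}
  [0..1]={S}  "ad"

Original NTs in T[0,1] deriving "ad": ["S"]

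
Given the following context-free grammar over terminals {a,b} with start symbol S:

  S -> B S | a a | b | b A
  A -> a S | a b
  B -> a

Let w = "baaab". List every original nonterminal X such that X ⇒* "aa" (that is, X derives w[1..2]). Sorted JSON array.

CNF form of G:
  S -> B S | T0 T0 | T1 A | b
  A -> T0 S | T0 T1
  B -> a
  T0 -> a
  T1 -> b

CYK fill — only the sub-triangle for w[1..2]:
  [1..1]={B,T0}  "a"  orig:{B}
  [2..2]={B,T0}  "a"  orig:{B}
  [1..2]={S}  "aa"

Original NTs in T[1,2] deriving "aa": ["S"]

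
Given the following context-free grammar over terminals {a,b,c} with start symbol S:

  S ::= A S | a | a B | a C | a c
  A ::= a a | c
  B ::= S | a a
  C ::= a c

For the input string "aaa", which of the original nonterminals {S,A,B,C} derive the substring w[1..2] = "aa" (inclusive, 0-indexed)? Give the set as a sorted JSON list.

CNF form of G:
  S -> A S | T0 B | T0 C | T0 T1 | a
  A -> T0 T0 | c
  B -> A S | T0 B | T0 C | T0 T0 | T0 T1 | a
  C -> T0 T1
  T0 -> a
  T1 -> c

CYK table (by increasing span) (cells [i..j] with 1 ≤ i ≤ j ≤ 2 only):
  [1..1]={B,S,T0}  "a"  orig:{B,S}
  [2..2]={B,S,T0}  "a"  orig:{B,S}
  [1..2]={A,B,S}  "aa"

Original NTs in T[1,2] deriving "aa": ["A", "B", "S"]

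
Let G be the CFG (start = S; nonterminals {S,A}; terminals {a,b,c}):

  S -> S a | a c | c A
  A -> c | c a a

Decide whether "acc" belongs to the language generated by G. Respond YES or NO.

CNF form of G:
  S -> S T1 | T0 A | T1 T0
  A -> T0 X2 | c
  T0 -> c
  T1 -> a
  X2 -> T1 T1

CYK table (by increasing span):
  [0..0]={T1}  "a"  orig:{}
  [1..1]={A,T0}  "c"  orig:{A}
  [2..2]={A,T0}  "c"  orig:{A}
  [0..1]={S}  "ac"
  [1..2]={S}  "cc"
  [0..2]=∅  "acc"

S ∉ T[0,2] ⇒ NO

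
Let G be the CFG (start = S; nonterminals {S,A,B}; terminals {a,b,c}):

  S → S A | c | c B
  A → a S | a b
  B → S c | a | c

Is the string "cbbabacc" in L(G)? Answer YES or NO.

Convert to CNF:
  S -> S A | T2 B | c
  A -> T0 S | T0 T1
  B -> S T2 | a | c
  T0 -> a
  T1 -> b
  T2 -> c

CYK fill:
  [0..0]={B,S,T2}  "c"  orig:{B,S}
  [1..1]={T1}  "b"  orig:{}
  [2..2]={T1}  "b"  orig:{}
  [3..3]={B,T0}  "a"  orig:{B}
  [4..4]={T1}  "b"  orig:{}
  [5..5]={B,T0}  "a"  orig:{B}
  [6..6]={B,S,T2}  "c"  orig:{B,S}
  [7..7]={B,S,T2}  "c"  orig:{B,S}
  [0..1]=∅  "cb"
  [1..2]=∅  "bb"
  [2..3]=∅  "ba"
  [3..4]={A}  "ab"
  [4..5]=∅  "ba"
  [5..6]={A}  "ac"
  [6..7]={B,S}  "cc"
  [0..2]=∅  "cbb"
  [1..3]=∅  "bba"
  [2..4]=∅  "bab"
  [3..5]=∅  "aba"
  [4..6]=∅  "bac"
  [5..7]={A}  "acc"
  [0..3]=∅  "cbba"
  [1..4]=∅  "bbab"
  [2..5]=∅  "baba"
  [3..6]=∅  "abac"
  [4..7]=∅  "bacc"
  [0..4]=∅  "cbbab"
  [1..5]=∅  "bbaba"
  [2..6]=∅  "babac"
  [3..7]=∅  "abacc"
  [0..5]=∅  "cbbaba"
  [1..6]=∅  "bbabac"
  [2..7]=∅  "babacc"
  [0..6]=∅  "cbbabac"
  [1..7]=∅  "bbabacc"
  [0..7]=∅  "cbbabacc"

S ∉ T[0,7] ⇒ NO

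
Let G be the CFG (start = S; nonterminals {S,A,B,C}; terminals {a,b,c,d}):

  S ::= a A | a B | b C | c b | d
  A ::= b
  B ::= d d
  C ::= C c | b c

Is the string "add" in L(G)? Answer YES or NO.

CNF form of G:
  S -> T1 T2 | T2 C | T3 A | T3 B | d
  A -> b
  B -> T0 T0
  C -> C T1 | T2 T1
  T0 -> d
  T1 -> c
  T2 -> b
  T3 -> a

Fill CYK table bottom-up:
  [0..0]={T3}  "a"  orig:{}
  [1..1]={S,T0}  "d"  orig:{S}
  [2..2]={S,T0}  "d"  orig:{S}
  [0..1]=∅  "ad"
  [1..2]={B}  "dd"
  [0..2]={S}  "add"

S ∈ T[0,2] ⇒ YES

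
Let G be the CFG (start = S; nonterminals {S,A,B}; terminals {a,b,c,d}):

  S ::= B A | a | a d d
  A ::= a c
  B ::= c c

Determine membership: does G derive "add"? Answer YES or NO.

CNF form of G:
  S -> B A | T0 X3 | a
  A -> T0 T1
  B -> T1 T1
  T0 -> a
  T1 -> c
  T2 -> d
  X3 -> T2 T2

CYK fill:
  cell(0,0) a: {S,T0}  orig:{S}
  cell(1,1) d: {T2}  orig:{}
  cell(2,2) d: {T2}  orig:{}
  cell(0,1) ad: ∅
  cell(1,2) dd: {X3}  orig:{}
  cell(0,2) add: {S}

S ∈ T[0,2] ⇒ YES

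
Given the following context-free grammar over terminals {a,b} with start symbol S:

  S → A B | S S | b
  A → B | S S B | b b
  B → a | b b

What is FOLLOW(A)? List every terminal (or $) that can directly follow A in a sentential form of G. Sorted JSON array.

Compute FIRST by fixpoint:
iter 1:
  A via A→b b: +{b}
  B via B→a: +{a}
  B via B→b b: +{b}
  S via S→A B: +{b}
  FIRST[S]={b}  FIRST[A]={b}  FIRST[B]={a,b}
iter 2:
  A via A→B: +{a}
  S via S→A B: +{a}
  FIRST[S]={a,b}  FIRST[A]={a,b}  FIRST[B]={a,b}
iter 3: — fixpoint
  FIRST[S]={a,b}  FIRST[A]={a,b}  FIRST[B]={a,b}

FOLLOW iteration:
FOLLOW(S) := {$}
pass 1:
  A→S S B: FOLLOW(S) ⊇ FIRST(S) = {a,b}; new: +{a,b}
  S→A B: FOLLOW(A) ⊇ FIRST(B) = {a,b}; new: +{a,b}
  S→A B: FOLLOW(B) ⊇ FOLLOW(S) ⊇ {$,a,b}; new: +{$,a,b}
  FOLLOW[S]={$,a,b}  FOLLOW[A]={a,b}  FOLLOW[B]={$,a,b}
pass 2: done
  FOLLOW[S]={$,a,b}  FOLLOW[A]={a,b}  FOLLOW[B]={$,a,b}

FOLLOW(A) = ["a", "b"]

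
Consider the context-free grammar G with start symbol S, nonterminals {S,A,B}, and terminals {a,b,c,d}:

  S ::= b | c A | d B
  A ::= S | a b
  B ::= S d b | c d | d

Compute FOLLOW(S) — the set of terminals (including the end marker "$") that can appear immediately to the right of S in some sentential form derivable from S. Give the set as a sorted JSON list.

FIRST sets, iterate to fixpoint:
pass 1:
  A via A→a b: +{a}
  B via B→c d: +{c}
  B via B→d: +{d}
  S via S→b: +{b}
  S via S→c A: +{c}
  S via S→d B: +{d}
  S: {b,c,d}  A: {a}  B: {c,d}
pass 2:
  A via A→S: +{b,c,d}
  B via B→S d b: +{b}
  S: {b,c,d}  A: {a,b,c,d}  B: {b,c,d}
pass 3: (no change)
  S: {b,c,d}  A: {a,b,c,d}  B: {b,c,d}

Compute FOLLOW by fixpoint:
FOLLOW(S) := {$}
[1]
  B→S d b: FOLLOW(S) ⊇ FIRST(d) = {d}; new: +{d}
  S→c A: FOLLOW(A) ⊇ FOLLOW(S) ⊇ {$,d}; new: +{$,d}
  S→d B: FOLLOW(B) ⊇ FOLLOW(S) ⊇ {$,d}; new: +{$,d}
  S: {$,d}  A: {$,d}  B: {$,d}
[2] done
  S: {$,d}  A: {$,d}  B: {$,d}

FOLLOW(S) = ["$", "d"]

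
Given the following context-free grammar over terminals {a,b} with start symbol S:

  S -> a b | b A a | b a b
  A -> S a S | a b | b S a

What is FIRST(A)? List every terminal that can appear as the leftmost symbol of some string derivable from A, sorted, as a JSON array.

Compute FIRST by fixpoint:
round 1:
  A via A→a b: +{a}
  A via A→b S a: +{b}
  S via S→a b: +{a}
  S via S→b A a: +{b}
  FIRST[S]={a,b}  FIRST[A]={a,b}
round 2: done
  FIRST[S]={a,b}  FIRST[A]={a,b}

FIRST(A) = ["a", "b"]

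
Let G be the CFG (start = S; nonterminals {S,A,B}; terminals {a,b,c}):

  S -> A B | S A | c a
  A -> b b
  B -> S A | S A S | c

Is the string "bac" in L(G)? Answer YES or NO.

CNF form of G:
  S -> A B | S A | T1 T2
  A -> T0 T0
  B -> S A | S X3 | c
  T0 -> b
  T1 -> c
  T2 -> a
  X3 -> A S

Fill CYK table bottom-up:
  T[0,0] 'b' = {T0}  orig:{}
  T[1,1] 'a' = {T2}  orig:{}
  T[2,2] 'c' = {B,T1}  orig:{B}
  T[0,1] 'ba' = ∅
  T[1,2] 'ac' = ∅
  T[0,2] 'bac' = ∅

S ∉ T[0,2] ⇒ NO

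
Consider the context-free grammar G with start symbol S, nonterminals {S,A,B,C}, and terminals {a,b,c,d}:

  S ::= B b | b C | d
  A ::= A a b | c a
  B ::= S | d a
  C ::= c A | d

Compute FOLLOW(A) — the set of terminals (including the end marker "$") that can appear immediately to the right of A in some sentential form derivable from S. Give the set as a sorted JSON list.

FIRST sets, iterate to fixpoint:
[1]
  A via A→c a: +{c}
  B via B→d a: +{d}
  C via C→c A: +{c}
  C via C→d: +{d}
  S via S→B b: +{d}
  S via S→b C: +{b}
  FIRST(S)={b,d}  FIRST(A)={c}  FIRST(B)={d}  FIRST(C)={c,d}
[2]
  B via B→S: +{b}
  FIRST(S)={b,d}  FIRST(A)={c}  FIRST(B)={b,d}  FIRST(C)={c,d}
[3] — fixpoint
  FIRST(S)={b,d}  FIRST(A)={c}  FIRST(B)={b,d}  FIRST(C)={c,d}

Compute FOLLOW by fixpoint:
seed FOLLOW(S) with $
round 1:
  A→A a b: FOLLOW(A) ⊇ FIRST(a) = {a}; new: +{a}
  S→B b: FOLLOW(B) ⊇ FIRST(b) = {b}; new: +{b}
  S→b C: FOLLOW(C) ⊇ FOLLOW(S) ⊇ {$}; new: +{$}
  S: {$}  A: {a}  B: {b}  C: {$}
round 2:
  B→S: FOLLOW(S) ⊇ FOLLOW(B) ⊇ {b}; new: +{b}
  C→c A: FOLLOW(A) ⊇ FOLLOW(C) ⊇ {$}; new: +{$}
  S→b C: FOLLOW(C) ⊇ FOLLOW(S) ⊇ {$,b}; new: +{b}
  S: {$,b}  A: {$,a}  B: {b}  C: {$,b}
round 3:
  C→c A: FOLLOW(A) ⊇ FOLLOW(C) ⊇ {$,b}; new: +{b}
  S: {$,b}  A: {$,a,b}  B: {b}  C: {$,b}
round 4: done
  S: {$,b}  A: {$,a,b}  B: {b}  C: {$,b}

FOLLOW(A) = ["$", "a", "b"]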